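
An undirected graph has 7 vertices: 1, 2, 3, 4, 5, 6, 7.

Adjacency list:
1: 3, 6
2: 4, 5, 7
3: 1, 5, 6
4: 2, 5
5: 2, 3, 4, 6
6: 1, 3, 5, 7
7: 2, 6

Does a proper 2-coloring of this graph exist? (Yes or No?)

1, 3, 6 are pairwise adjacent, so at least 3 colors are needed.
So 2 colors are not enough.

No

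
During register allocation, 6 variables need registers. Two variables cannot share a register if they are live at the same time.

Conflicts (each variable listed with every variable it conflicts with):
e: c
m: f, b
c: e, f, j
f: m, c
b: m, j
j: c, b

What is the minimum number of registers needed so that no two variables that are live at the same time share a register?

The cycle m-f-c-j-b-m has odd length 5, so it cannot be 2-colored; at least 3 registers are needed.
3 registers suffice: register 1 → {c, b}; register 2 → {e, f, j}; register 3 → {m}. Every pair that conflicts lands in different registers.

3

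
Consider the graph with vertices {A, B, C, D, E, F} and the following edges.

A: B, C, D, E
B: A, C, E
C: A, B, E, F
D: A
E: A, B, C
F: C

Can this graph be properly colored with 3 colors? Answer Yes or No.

A, B, C, E form a clique, so at least 4 colors are needed.
So 3 colors are not enough.

No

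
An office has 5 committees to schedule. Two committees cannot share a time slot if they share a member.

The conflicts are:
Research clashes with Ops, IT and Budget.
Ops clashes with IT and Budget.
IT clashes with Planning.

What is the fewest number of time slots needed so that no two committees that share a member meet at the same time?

3

Research, Ops, IT all conflict with each other, so at least 3 time slots are needed.
Using 3 time slots: Research=1, Ops=2, IT=3, Budget=3, Planning=1. Each listed conflict is separated.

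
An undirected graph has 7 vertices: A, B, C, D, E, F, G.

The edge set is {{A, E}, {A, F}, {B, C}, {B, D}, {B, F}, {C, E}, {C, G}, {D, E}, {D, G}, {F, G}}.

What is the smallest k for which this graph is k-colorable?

3

The cycle F-G-C-E-A-F has odd length 5, so it cannot be 2-colored; at least 3 colors are needed.
3 colors suffice: color red → {C, D, F}; color blue → {B, E, G}; color green → {A}. Every edge joins two different colors.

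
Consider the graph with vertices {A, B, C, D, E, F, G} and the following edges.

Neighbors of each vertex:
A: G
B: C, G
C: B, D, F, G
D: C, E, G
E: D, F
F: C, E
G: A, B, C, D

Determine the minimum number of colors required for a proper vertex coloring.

B, C, G are mutually adjacent, so at least 3 colors are needed.
One proper 3-coloring: A=2, B=3, C=2, D=3, E=2, F=1, G=1. Every edge joins two different colors.

3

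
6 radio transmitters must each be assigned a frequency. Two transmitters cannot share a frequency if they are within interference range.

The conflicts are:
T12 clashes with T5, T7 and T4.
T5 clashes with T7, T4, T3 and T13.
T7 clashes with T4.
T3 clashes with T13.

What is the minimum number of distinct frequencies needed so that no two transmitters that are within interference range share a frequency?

T12, T5, T7, T4 are mutually in conflict, so at least 4 frequencies are needed.
4 frequencies suffice: frequency 1 → {T5}; frequency 2 → {T4, T3}; frequency 3 → {T12, T13}; frequency 4 → {T7}. No two conflicting transmitters share a frequency.

4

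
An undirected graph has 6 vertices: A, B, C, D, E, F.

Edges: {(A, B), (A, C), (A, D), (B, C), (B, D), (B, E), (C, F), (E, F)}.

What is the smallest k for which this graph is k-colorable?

A, B, D are mutually adjacent, so at least 3 colors are needed.
3 colors suffice: color 1 → {B, F}; color 2 → {C, D, E}; color 3 → {A}. Each edge has distinct colors on its endpoints.

3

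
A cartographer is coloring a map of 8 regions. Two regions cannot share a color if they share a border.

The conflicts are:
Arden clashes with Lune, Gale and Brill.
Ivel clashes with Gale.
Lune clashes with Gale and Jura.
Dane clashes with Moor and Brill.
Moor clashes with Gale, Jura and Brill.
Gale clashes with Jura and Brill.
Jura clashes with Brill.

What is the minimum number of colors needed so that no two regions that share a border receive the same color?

Moor, Gale, Jura, Brill pairwise conflict, so at least 4 colors are needed.
4 colors suffice: Arden=3, Ivel=2, Lune=2, Dane=1, Moor=3, Gale=1, Jura=4, Brill=2. Each listed conflict is separated.

4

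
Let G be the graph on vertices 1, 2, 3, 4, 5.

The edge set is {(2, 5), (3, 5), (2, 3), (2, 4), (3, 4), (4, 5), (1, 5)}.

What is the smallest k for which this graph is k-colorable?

2, 3, 4, 5 are pairwise adjacent (a clique of size 4), so at least 4 colors are needed.
4 colors suffice: color a → {5}; color b → {1, 2}; color c → {4}; color d → {3}. No two adjacent vertices share a color.

4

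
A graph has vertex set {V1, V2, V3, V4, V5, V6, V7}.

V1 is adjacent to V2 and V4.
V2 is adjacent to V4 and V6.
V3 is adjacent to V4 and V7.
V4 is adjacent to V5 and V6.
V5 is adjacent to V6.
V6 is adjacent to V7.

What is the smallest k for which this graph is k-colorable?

3

V4, V5, V6 are pairwise adjacent, so at least 3 colors are needed.
3 colors suffice: V1=blue, V2=green, V3=blue, V4=red, V5=green, V6=blue, V7=red. Every edge joins two different colors.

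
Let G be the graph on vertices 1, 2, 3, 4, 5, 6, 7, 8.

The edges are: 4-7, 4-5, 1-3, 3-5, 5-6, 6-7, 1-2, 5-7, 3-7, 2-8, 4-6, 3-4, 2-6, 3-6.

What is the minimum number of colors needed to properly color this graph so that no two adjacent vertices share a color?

5

3, 4, 5, 6, 7 are mutually adjacent (a clique of size 5), so at least 5 colors are needed.
5 colors suffice: 1=red, 2=blue, 3=blue, 4=green, 5=yellow, 6=red, 7=purple, 8=red. Every edge joins two different colors.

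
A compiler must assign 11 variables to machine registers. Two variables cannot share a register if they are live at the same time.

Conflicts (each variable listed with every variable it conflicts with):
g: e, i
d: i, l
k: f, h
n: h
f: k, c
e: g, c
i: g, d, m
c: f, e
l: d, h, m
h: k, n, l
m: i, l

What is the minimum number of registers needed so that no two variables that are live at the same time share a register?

The cycle c-e-g-i-d-l-h-k-f-c has odd length 9, so it cannot be 2-colored; at least 3 registers are needed.
3 registers suffice: register 1 → {i, c, h}; register 2 → {g, k, n, l}; register 3 → {d, f, e, m}. No two conflicting variables share a register.

3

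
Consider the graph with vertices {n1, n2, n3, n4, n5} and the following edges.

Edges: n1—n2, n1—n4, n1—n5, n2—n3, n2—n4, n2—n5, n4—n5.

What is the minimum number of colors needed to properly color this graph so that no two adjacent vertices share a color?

4

n1, n2, n4, n5 form a clique, so at least 4 colors are needed.
4 colors suffice: color 1 → {n2}; color 2 → {n3, n5}; color 3 → {n4}; color 4 → {n1}. No two adjacent vertices share a color.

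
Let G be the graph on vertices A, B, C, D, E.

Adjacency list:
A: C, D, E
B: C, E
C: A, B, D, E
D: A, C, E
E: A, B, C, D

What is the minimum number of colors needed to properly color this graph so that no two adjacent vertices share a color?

A, C, D, E are pairwise adjacent (a clique of size 4), so at least 4 colors are needed.
4 colors suffice: color 1 → {C}; color 2 → {E}; color 3 → {B, D}; color 4 → {A}. Each edge has distinct colors on its endpoints.

4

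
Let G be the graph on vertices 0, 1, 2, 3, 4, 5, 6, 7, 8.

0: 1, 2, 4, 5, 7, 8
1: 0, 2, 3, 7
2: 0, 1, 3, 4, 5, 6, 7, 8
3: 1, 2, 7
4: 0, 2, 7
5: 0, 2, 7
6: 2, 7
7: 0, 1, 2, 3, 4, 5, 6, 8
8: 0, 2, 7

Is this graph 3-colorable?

0, 2, 7, 8 are pairwise adjacent (a clique of size 4), so at least 4 colors are needed.
So 3 colors are not enough.

No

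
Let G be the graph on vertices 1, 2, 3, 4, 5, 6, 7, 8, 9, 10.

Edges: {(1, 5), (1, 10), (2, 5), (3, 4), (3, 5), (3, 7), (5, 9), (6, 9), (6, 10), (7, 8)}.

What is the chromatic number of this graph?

3

The cycle 9-6-10-1-5-9 has odd length 5, so it cannot be 2-colored; at least 3 colors are needed.
A valid assignment using 3 colors: 1=b, 2=b, 3=b, 4=a, 5=a, 6=b, 7=a, 8=b, 9=c, 10=a. Every edge joins two different colors.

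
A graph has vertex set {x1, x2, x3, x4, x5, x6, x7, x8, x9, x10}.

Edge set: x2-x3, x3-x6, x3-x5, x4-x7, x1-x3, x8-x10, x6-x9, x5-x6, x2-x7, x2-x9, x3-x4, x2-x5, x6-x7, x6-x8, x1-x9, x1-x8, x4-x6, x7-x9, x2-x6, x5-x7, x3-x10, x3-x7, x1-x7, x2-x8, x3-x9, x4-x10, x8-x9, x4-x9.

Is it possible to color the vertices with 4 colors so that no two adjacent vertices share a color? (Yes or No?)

No

x2, x3, x6, x7, x9 are pairwise adjacent (a clique of size 5), so at least 5 colors are needed.
So 4 colors are not enough.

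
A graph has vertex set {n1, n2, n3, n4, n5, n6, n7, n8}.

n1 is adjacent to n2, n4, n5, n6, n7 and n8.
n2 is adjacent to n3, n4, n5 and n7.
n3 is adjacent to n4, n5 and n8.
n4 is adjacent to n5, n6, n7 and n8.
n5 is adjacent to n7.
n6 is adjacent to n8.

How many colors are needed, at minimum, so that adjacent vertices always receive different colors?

5

n1, n2, n4, n5, n7 are pairwise adjacent (a clique of size 5), so at least 5 colors are needed.
A valid assignment using 5 colors: n1=2, n2=4, n3=2, n4=1, n5=3, n6=4, n7=5, n8=3. Each edge has distinct colors on its endpoints.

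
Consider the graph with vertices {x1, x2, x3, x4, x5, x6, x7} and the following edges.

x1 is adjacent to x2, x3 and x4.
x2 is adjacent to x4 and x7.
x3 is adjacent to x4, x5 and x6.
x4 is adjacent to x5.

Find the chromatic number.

3

x3, x4, x5 are pairwise adjacent, so at least 3 colors are needed.
3 colors suffice: x1=3, x2=1, x3=1, x4=2, x5=3, x6=2, x7=2. No two adjacent vertices share a color.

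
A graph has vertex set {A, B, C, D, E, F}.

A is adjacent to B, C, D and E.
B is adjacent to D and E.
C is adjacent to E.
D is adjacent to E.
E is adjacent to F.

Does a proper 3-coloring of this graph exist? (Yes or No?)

A, B, D, E are pairwise adjacent (a clique of size 4), so at least 4 colors are needed.
So 3 colors are not enough.

No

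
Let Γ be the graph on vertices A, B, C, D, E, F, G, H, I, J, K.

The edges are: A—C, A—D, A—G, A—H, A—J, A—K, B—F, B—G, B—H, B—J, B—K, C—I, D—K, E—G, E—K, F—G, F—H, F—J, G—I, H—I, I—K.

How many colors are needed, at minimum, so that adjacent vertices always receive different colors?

B, F, H form a triangle, so at least 3 colors are needed.
A valid assignment using 3 colors: A=1, B=1, C=2, D=3, E=1, F=3, G=2, H=2, I=1, J=2, K=2. No two adjacent vertices share a color.

3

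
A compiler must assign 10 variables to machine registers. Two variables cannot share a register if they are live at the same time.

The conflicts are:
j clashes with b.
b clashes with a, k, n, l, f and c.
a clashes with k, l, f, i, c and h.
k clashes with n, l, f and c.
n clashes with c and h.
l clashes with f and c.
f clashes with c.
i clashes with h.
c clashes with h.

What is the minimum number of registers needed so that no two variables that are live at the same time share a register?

b, a, k, l, f, c are mutually in conflict, so at least 6 registers are needed.
6 registers suffice: register 1 → {j, i, c}; register 2 → {b, h}; register 3 → {a, n}; register 4 → {k}; register 5 → {l}; register 6 → {f}. No two conflicting variables share a register.

6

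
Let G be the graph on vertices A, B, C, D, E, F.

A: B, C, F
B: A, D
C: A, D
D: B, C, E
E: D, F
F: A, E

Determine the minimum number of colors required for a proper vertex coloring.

The cycle D-C-A-F-E-D has odd length 5, so it cannot be 2-colored; at least 3 colors are needed.
3 colors suffice: color red → {A, D}; color blue → {B, C, E}; color green → {F}. Every edge joins two different colors.

3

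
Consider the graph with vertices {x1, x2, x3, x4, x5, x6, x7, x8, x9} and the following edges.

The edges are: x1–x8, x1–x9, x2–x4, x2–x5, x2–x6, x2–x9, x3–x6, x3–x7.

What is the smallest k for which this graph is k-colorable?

x2 and x6 are adjacent, so at least 2 colors are needed.
2 colors suffice: color 1 → {x1, x2, x3}; color 2 → {x4, x5, x6, x7, x8, x9}. No two adjacent vertices share a color.

2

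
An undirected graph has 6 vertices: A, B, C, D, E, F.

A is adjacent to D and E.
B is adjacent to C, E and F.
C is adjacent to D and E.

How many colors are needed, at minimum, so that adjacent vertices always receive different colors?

3

B, C, E are pairwise adjacent, so at least 3 colors are needed.
3 colors suffice: color 1 → {A, C, F}; color 2 → {B, D}; color 3 → {E}. Each edge has distinct colors on its endpoints.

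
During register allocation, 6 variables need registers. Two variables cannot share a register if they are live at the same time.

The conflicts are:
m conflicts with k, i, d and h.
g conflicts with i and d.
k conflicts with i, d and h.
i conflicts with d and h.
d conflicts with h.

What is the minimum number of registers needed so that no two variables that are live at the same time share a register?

5

m, k, i, d, h are mutually in conflict, so at least 5 registers are needed.
5 registers suffice: register 1 → {d}; register 2 → {i}; register 3 → {g, h}; register 4 → {m}; register 5 → {k}. No two conflicting variables share a register.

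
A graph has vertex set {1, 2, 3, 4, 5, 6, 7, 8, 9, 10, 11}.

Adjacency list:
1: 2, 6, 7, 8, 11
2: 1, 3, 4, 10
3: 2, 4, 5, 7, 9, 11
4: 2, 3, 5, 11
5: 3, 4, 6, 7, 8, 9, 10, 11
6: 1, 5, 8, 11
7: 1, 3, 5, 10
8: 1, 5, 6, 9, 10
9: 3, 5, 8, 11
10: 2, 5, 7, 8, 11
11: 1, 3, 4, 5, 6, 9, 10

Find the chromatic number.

3, 5, 9, 11 are pairwise adjacent (a clique of size 4), so at least 4 colors are needed.
4 colors suffice: color red → {1, 5}; color blue → {2, 7, 8, 11}; color green → {3, 6, 10}; color yellow → {4, 9}. Each edge has distinct colors on its endpoints.

4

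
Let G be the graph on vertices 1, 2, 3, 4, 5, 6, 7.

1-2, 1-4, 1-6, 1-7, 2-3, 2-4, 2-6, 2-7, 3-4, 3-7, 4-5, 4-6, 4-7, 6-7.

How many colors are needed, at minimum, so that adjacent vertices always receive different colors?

5

1, 2, 4, 6, 7 are pairwise adjacent (a clique of size 5), so at least 5 colors are needed.
5 colors suffice: 1=yellow, 2=green, 3=yellow, 4=red, 5=blue, 6=purple, 7=blue. Every edge joins two different colors.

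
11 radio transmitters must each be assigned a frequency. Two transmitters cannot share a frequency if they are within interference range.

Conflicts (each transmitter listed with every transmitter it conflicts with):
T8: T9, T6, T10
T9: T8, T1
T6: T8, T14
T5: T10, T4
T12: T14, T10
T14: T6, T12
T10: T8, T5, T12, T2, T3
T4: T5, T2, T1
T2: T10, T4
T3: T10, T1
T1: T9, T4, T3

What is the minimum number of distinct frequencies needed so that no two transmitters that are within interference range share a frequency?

The cycle T10-T8-T6-T14-T12-T10 has odd length 5, so it cannot be 2-colored; at least 3 frequencies are needed.
Using 3 frequencies: T8=2, T9=3, T6=1, T5=3, T12=2, T14=3, T10=1, T4=2, T2=3, T3=2, T1=1. Each listed conflict is separated.

3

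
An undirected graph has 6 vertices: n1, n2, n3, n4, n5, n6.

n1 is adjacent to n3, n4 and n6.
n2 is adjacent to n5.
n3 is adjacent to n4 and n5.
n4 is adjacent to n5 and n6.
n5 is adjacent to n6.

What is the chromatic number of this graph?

n3, n4, n5 form a triangle, so at least 3 colors are needed.
3 colors suffice: n1=2, n2=1, n3=3, n4=1, n5=2, n6=3. Each edge has distinct colors on its endpoints.

3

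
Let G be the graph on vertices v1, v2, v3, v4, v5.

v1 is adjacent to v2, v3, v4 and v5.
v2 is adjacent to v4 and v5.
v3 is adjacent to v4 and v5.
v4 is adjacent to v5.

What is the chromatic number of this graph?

4

v1, v3, v4, v5 are mutually adjacent (a clique of size 4), so at least 4 colors are needed.
A valid assignment using 4 colors: v1=2, v2=4, v3=4, v4=1, v5=3. No two adjacent vertices share a color.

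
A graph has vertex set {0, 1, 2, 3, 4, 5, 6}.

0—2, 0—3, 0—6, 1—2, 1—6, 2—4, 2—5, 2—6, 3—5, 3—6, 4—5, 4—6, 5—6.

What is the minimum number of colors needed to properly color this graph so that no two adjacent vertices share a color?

2, 4, 5, 6 are pairwise adjacent (a clique of size 4), so at least 4 colors are needed.
A valid assignment using 4 colors: 0=c, 1=c, 2=b, 3=b, 4=d, 5=c, 6=a. No two adjacent vertices share a color.

4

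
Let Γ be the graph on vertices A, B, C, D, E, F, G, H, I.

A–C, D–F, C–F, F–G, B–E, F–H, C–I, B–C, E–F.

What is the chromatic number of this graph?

F and G are adjacent, so at least 2 colors are needed.
2 colors suffice: color 1 → {A, B, F, I}; color 2 → {C, D, E, G, H}. Every edge joins two different colors.

2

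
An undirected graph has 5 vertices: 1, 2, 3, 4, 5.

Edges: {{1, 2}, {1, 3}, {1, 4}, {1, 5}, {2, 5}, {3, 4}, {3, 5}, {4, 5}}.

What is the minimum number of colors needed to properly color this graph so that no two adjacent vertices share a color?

1, 3, 4, 5 are mutually adjacent (a clique of size 4), so at least 4 colors are needed.
4 colors suffice: color a → {5}; color b → {1}; color c → {2, 4}; color d → {3}. Every edge joins two different colors.

4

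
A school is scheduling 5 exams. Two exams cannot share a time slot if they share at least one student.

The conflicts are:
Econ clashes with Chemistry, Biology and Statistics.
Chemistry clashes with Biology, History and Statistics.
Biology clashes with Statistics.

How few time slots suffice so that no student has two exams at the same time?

Econ, Chemistry, Biology, Statistics all conflict with each other, so at least 4 time slots are needed.
4 time slots suffice: time slot 1 → {Chemistry}; time slot 2 → {Biology, History}; time slot 3 → {Econ}; time slot 4 → {Statistics}. Every pair that conflicts lands in different time slots.

4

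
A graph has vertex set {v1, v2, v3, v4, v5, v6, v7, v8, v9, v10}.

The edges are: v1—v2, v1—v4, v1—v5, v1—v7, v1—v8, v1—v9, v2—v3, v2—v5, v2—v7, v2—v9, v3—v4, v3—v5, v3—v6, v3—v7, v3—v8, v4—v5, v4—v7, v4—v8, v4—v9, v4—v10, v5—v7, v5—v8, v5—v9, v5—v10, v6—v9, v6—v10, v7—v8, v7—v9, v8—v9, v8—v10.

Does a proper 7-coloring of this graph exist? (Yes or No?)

The chromatic number is 6. v1, v4, v5, v7, v8, v9 are mutually adjacent (a clique of size 6), so at least 6 colors are needed.
6 colors suffice: v1=6, v2=3, v3=4, v4=5, v5=1, v6=1, v7=2, v8=3, v9=4, v10=2.
Since 7 ≥ 6, a proper 7-coloring certainly exists.

Yes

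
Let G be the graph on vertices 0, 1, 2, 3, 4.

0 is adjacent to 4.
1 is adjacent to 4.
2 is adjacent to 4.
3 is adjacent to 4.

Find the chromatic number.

2 and 4 are adjacent, so at least 2 colors are needed.
2 colors suffice: color a → {4}; color b → {0, 1, 2, 3}. Every edge joins two different colors.

2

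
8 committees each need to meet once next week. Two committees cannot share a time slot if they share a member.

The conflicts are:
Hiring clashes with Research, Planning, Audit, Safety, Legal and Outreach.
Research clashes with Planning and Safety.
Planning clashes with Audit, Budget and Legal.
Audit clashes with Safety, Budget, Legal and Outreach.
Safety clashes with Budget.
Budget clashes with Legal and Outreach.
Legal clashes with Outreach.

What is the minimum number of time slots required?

Hiring, Audit, Legal, Outreach all conflict with each other, so at least 4 time slots are needed.
4 time slots suffice: time slot 1 → {Research, Audit}; time slot 2 → {Hiring, Budget}; time slot 3 → {Safety, Legal}; time slot 4 → {Planning, Outreach}. No two conflicting committees share a time slot.

4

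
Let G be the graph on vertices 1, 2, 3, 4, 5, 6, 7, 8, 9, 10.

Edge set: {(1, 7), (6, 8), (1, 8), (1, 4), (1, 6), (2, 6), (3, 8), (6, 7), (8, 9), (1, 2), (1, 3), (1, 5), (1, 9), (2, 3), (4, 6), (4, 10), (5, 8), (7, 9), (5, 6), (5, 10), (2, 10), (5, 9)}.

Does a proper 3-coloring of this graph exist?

No

1, 5, 6, 8 are pairwise adjacent (a clique of size 4), so at least 4 colors are needed.
So 3 colors are not enough.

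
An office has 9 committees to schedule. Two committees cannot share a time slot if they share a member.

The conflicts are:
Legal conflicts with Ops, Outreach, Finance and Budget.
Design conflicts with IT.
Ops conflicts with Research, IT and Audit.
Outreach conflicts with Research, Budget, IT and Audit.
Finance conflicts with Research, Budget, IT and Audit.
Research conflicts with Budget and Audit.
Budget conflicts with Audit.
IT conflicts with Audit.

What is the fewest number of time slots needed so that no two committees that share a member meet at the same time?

Outreach, Research, Budget, Audit pairwise conflict, so at least 4 time slots are needed.
Using 4 time slots: Legal=1, Design=1, Ops=4, Outreach=4, Finance=4, Research=3, Budget=2, IT=2, Audit=1. Every pair that conflicts lands in different time slots.

4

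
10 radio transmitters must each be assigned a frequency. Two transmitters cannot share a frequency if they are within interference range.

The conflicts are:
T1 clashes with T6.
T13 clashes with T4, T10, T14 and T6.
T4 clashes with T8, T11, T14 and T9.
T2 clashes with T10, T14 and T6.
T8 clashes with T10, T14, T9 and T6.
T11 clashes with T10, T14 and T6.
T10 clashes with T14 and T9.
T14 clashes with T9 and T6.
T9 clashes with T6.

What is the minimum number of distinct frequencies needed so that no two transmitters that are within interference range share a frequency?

T4, T8, T14, T9 pairwise conflict, so at least 4 frequencies are needed.
Using 4 frequencies: T1=1, T13=3, T4=2, T2=3, T8=4, T11=3, T10=2, T14=1, T9=3, T6=2. No two conflicting transmitters share a frequency.

4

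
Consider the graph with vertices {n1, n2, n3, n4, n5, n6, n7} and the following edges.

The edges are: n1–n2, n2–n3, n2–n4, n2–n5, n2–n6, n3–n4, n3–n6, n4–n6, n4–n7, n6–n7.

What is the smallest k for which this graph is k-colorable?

4

n2, n3, n4, n6 form a clique, so at least 4 colors are needed.
4 colors suffice: color red → {n2, n7}; color blue → {n1, n4, n5}; color green → {n6}; color yellow → {n3}. Each edge has distinct colors on its endpoints.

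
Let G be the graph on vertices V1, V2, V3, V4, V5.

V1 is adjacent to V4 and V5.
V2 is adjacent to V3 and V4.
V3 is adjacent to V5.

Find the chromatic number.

3

The cycle V3-V5-V1-V4-V2-V3 has odd length 5, so it cannot be 2-colored; at least 3 colors are needed.
One proper 3-coloring: V1=R, V2=R, V3=G, V4=B, V5=B. Every edge joins two different colors.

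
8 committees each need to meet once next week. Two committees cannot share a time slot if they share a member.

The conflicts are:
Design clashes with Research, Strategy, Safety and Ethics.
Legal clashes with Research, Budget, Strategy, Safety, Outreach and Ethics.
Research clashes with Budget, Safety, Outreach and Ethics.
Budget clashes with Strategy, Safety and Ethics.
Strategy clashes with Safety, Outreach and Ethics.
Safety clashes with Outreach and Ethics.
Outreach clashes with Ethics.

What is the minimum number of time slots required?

Legal, Budget, Strategy, Safety, Ethics are mutually in conflict, so at least 5 time slots are needed.
5 time slots suffice: time slot 1 → {Safety}; time slot 2 → {Ethics}; time slot 3 → {Design, Legal}; time slot 4 → {Research, Strategy}; time slot 5 → {Budget, Outreach}. Every pair that conflicts lands in different time slots.

5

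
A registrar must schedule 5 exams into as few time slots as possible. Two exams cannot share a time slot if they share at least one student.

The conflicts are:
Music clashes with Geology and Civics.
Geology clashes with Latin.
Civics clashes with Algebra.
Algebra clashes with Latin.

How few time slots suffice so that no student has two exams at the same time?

The cycle Civics-Music-Geology-Latin-Algebra-Civics has odd length 5, so it cannot be 2-colored; at least 3 time slots are needed.
3 time slots suffice: time slot 1 → {Geology, Algebra}; time slot 2 → {Music, Latin}; time slot 3 → {Civics}. No two conflicting exams share a time slot.

3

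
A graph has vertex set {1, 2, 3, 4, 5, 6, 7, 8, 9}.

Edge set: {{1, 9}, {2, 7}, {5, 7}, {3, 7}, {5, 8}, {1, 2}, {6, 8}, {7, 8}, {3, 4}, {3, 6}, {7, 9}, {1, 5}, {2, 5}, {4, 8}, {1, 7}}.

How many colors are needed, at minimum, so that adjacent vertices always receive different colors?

4

1, 2, 5, 7 are mutually adjacent (a clique of size 4), so at least 4 colors are needed.
4 colors suffice: color a → {4, 6, 7}; color b → {3, 5, 9}; color c → {1, 8}; color d → {2}. No two adjacent vertices share a color.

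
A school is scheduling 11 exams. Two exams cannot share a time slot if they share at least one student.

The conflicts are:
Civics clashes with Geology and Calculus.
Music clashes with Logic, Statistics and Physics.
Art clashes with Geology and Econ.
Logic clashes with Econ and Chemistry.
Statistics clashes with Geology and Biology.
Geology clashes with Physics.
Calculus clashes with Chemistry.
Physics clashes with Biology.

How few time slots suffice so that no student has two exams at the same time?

The cycle Statistics-Geology-Civics-Calculus-Chemistry-Logic-Music-Statistics has odd length 7, so it cannot be 2-colored; at least 3 time slots are needed.
A valid assignment using 3 time slots: Civics=2, Music=1, Art=2, Logic=2, Statistics=2, Geology=1, Calculus=1, Econ=1, Chemistry=3, Physics=2, Biology=1. Every pair that conflicts lands in different time slots.

3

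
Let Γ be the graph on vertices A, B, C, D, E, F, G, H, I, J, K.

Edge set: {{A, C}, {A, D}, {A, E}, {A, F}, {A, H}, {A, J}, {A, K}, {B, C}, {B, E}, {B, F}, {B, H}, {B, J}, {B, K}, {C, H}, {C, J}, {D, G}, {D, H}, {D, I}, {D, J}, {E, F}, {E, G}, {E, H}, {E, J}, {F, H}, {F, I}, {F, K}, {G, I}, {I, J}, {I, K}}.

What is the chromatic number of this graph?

A, E, F, H are pairwise adjacent (a clique of size 4), so at least 4 colors are needed.
4 colors suffice: color 1 → {A, B, I}; color 2 → {C, D, E, K}; color 3 → {G, H, J}; color 4 → {F}. Each edge has distinct colors on its endpoints.

4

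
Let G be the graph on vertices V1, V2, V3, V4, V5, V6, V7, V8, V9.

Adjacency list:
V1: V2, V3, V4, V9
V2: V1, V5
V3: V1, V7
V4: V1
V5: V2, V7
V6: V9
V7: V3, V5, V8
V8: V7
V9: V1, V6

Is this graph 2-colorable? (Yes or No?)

No

The cycle V1-V3-V7-V5-V2-V1 has odd length 5, so it cannot be 2-colored; at least 3 colors are needed.
So 2 colors are not enough.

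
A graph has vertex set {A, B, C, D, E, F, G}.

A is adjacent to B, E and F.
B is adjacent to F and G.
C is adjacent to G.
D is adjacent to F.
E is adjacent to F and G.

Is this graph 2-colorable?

A, B, F are pairwise adjacent, so at least 3 colors are needed.
So 2 colors are not enough.

No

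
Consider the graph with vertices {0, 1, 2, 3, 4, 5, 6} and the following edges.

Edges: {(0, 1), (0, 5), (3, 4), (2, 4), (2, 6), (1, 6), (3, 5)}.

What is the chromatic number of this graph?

The cycle 1-6-2-4-3-5-0-1 has odd length 7, so it cannot be 2-colored; at least 3 colors are needed.
A valid assignment using 3 colors: 0=c, 1=b, 2=b, 3=b, 4=a, 5=a, 6=a. Every edge joins two different colors.

3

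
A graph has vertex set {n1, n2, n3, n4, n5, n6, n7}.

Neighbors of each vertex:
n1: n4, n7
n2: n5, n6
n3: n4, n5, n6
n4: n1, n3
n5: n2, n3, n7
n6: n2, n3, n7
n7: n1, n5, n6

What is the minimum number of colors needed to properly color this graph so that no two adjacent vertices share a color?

3

The cycle n6-n3-n4-n1-n7-n6 has odd length 5, so it cannot be 2-colored; at least 3 colors are needed.
3 colors suffice: color 1 → {n2, n3, n7}; color 2 → {n4, n5, n6}; color 3 → {n1}. Each edge has distinct colors on its endpoints.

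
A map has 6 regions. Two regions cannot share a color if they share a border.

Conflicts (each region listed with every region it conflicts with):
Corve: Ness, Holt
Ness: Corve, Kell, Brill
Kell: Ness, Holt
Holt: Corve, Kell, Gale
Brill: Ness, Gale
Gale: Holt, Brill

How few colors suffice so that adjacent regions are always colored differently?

3

The cycle Brill-Gale-Holt-Kell-Ness-Brill has odd length 5, so it cannot be 2-colored; at least 3 colors are needed.
3 colors suffice: Corve=2, Ness=1, Kell=2, Holt=1, Brill=3, Gale=2. No two conflicting regions share a color.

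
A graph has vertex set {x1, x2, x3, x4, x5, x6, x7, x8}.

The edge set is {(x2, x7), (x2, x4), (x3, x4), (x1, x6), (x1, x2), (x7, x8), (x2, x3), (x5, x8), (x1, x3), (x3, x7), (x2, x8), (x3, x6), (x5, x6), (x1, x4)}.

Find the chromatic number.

4

x1, x2, x3, x4 are mutually adjacent (a clique of size 4), so at least 4 colors are needed.
4 colors suffice: color 1 → {x2, x6}; color 2 → {x3, x8}; color 3 → {x1, x5, x7}; color 4 → {x4}. No two adjacent vertices share a color.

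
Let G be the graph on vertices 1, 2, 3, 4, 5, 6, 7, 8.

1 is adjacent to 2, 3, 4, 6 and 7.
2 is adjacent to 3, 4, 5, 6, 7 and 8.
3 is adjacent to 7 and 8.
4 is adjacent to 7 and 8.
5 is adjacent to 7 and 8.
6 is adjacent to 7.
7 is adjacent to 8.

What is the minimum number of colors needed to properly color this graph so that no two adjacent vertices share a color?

2, 5, 7, 8 form a clique, so at least 4 colors are needed.
4 colors suffice: color red → {2}; color blue → {7}; color green → {1, 8}; color yellow → {3, 4, 5, 6}. Each edge has distinct colors on its endpoints.

4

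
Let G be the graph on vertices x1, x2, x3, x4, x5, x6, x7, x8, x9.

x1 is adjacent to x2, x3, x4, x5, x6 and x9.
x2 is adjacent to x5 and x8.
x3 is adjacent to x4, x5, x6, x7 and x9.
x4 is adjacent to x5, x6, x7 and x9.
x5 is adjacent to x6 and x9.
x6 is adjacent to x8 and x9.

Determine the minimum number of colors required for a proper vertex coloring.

6

x1, x3, x4, x5, x6, x9 are pairwise adjacent (a clique of size 6), so at least 6 colors are needed.
6 colors suffice: x1=3, x2=2, x3=4, x4=2, x5=1, x6=5, x7=1, x8=1, x9=6. No two adjacent vertices share a color.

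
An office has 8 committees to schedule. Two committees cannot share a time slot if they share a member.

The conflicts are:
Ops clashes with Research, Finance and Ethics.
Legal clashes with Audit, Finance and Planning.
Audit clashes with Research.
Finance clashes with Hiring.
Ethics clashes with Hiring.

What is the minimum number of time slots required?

The cycle Research-Audit-Legal-Finance-Ops-Research has odd length 5, so it cannot be 2-colored; at least 3 time slots are needed.
Using 3 time slots: Ops=1, Legal=1, Audit=3, Research=2, Finance=2, Ethics=2, Planning=2, Hiring=1. Each listed conflict is separated.

3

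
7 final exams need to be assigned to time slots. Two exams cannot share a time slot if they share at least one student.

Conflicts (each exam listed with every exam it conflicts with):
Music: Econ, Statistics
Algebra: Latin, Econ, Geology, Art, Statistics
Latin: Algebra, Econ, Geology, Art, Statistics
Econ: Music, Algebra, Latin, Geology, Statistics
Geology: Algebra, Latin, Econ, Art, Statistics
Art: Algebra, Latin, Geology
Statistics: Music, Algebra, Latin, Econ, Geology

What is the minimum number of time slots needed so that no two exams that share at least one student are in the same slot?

Algebra, Latin, Econ, Geology, Statistics all conflict with each other, so at least 5 time slots are needed.
5 time slots suffice: time slot 1 → {Music, Latin}; time slot 2 → {Geology}; time slot 3 → {Algebra}; time slot 4 → {Econ, Art}; time slot 5 → {Statistics}. No two conflicting exams share a time slot.

5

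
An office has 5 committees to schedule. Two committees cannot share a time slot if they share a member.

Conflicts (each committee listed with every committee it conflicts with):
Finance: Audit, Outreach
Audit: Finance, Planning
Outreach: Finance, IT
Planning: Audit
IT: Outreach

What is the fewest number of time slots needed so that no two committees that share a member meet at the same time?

2

Audit and Planning conflict, so at least 2 time slots are needed.
2 time slots suffice: time slot 1 → {Finance, Planning, IT}; time slot 2 → {Audit, Outreach}. No two conflicting committees share a time slot.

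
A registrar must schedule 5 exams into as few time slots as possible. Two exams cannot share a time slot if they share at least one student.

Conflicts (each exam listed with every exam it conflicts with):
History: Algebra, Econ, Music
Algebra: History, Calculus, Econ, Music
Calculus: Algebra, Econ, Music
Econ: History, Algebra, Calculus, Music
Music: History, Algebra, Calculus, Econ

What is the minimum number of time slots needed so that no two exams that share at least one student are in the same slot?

History, Algebra, Econ, Music pairwise conflict, so at least 4 time slots are needed.
4 time slots suffice: time slot 1 → {Econ}; time slot 2 → {Algebra}; time slot 3 → {Music}; time slot 4 → {History, Calculus}. No two conflicting exams share a time slot.

4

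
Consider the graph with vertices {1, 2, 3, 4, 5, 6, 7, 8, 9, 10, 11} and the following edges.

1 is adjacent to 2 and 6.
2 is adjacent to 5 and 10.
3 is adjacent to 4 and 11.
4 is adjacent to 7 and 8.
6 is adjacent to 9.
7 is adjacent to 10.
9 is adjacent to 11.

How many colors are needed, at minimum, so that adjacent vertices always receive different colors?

The cycle 4-7-10-2-1-6-9-11-3-4 has odd length 9, so it cannot be 2-colored; at least 3 colors are needed.
3 colors suffice: color red → {2, 4, 6, 11}; color blue → {1, 3, 5, 7, 8, 9}; color green → {10}. Every edge joins two different colors.

3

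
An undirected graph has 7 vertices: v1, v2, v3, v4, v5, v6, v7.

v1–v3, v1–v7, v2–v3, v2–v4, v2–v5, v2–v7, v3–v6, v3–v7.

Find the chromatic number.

v1, v3, v7 are mutually adjacent, so at least 3 colors are needed.
3 colors suffice: v1=2, v2=2, v3=1, v4=1, v5=1, v6=2, v7=3. Every edge joins two different colors.

3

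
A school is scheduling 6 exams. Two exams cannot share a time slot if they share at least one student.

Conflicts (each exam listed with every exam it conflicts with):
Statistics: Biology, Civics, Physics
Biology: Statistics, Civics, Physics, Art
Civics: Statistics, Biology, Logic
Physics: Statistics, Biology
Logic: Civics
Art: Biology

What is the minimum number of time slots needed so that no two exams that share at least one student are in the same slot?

3

Statistics, Biology, Physics are mutually in conflict, so at least 3 time slots are needed.
3 time slots suffice: time slot 1 → {Biology, Logic}; time slot 2 → {Civics, Physics, Art}; time slot 3 → {Statistics}. No two conflicting exams share a time slot.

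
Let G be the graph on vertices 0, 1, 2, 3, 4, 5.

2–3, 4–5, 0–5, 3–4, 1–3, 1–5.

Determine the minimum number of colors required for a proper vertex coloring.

2

1 and 5 are adjacent, so at least 2 colors are needed.
2 colors suffice: color red → {3, 5}; color blue → {0, 1, 2, 4}. Every edge joins two different colors.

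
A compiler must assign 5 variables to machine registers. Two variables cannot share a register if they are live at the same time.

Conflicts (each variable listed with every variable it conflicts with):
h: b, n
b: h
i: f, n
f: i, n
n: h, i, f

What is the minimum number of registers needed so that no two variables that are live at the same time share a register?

i, f, n pairwise conflict, so at least 3 registers are needed.
3 registers suffice: register 1 → {b, n}; register 2 → {h, i}; register 3 → {f}. Every pair that conflicts lands in different registers.

3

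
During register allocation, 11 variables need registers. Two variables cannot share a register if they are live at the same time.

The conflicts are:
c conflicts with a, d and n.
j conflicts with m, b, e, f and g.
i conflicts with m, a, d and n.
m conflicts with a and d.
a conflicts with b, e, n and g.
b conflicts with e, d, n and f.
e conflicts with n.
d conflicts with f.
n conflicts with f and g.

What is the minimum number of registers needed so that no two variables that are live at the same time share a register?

a, b, e, n pairwise conflict, so at least 4 registers are needed.
4 registers suffice: c=3, j=1, i=3, m=2, a=1, b=3, e=4, d=1, n=2, f=4, g=3. No two conflicting variables share a register.

4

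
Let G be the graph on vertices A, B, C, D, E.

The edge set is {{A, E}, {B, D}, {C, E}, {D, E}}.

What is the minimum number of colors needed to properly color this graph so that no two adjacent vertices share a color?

2

C and E are adjacent, so at least 2 colors are needed.
One proper 2-coloring: A=blue, B=red, C=blue, D=blue, E=red. Every edge joins two different colors.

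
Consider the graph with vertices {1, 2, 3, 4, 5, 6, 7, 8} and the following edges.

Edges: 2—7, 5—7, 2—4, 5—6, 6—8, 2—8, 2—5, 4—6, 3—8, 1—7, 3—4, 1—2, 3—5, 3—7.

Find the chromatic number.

1, 2, 7 are mutually adjacent, so at least 3 colors are needed.
One proper 3-coloring: 1=blue, 2=red, 3=red, 4=blue, 5=blue, 6=red, 7=green, 8=blue. Each edge has distinct colors on its endpoints.

3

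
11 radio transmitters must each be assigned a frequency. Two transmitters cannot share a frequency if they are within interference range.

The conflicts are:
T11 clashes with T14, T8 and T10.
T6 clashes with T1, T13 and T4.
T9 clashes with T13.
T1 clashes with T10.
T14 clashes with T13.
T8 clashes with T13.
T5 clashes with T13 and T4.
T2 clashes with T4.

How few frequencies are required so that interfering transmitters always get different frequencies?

2

T1 and T10 conflict, so at least 2 frequencies are needed.
A valid assignment using 2 frequencies: T11=1, T6=2, T9=2, T1=1, T14=2, T8=2, T5=2, T13=1, T2=2, T4=1, T10=2. Every pair that conflicts lands in different frequencies.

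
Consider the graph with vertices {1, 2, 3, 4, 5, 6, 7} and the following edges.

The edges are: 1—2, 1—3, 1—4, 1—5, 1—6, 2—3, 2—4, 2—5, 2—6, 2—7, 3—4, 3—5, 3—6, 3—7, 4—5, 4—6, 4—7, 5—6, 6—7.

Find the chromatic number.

6

1, 2, 3, 4, 5, 6 are mutually adjacent (a clique of size 6), so at least 6 colors are needed.
6 colors suffice: color a → {3}; color b → {6}; color c → {2}; color d → {4}; color e → {5, 7}; color f → {1}. Every edge joins two different colors.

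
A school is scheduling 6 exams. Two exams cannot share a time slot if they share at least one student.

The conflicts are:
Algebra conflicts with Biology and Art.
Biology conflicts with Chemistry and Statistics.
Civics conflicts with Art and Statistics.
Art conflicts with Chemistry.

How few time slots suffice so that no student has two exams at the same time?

3

The cycle Art-Algebra-Biology-Statistics-Civics-Art has odd length 5, so it cannot be 2-colored; at least 3 time slots are needed.
3 time slots suffice: time slot 1 → {Biology, Art}; time slot 2 → {Algebra, Civics, Chemistry}; time slot 3 → {Statistics}. No two conflicting exams share a time slot.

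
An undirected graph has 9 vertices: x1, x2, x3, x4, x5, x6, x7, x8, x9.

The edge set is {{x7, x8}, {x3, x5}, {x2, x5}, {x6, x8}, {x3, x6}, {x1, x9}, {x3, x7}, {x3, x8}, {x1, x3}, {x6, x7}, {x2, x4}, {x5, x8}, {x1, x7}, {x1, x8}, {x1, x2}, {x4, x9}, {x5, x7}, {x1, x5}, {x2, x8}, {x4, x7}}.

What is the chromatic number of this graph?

x1, x3, x5, x7, x8 form a clique, so at least 5 colors are needed.
5 colors suffice: x1=1, x2=2, x3=4, x4=1, x5=5, x6=1, x7=2, x8=3, x9=2. Every edge joins two different colors.

5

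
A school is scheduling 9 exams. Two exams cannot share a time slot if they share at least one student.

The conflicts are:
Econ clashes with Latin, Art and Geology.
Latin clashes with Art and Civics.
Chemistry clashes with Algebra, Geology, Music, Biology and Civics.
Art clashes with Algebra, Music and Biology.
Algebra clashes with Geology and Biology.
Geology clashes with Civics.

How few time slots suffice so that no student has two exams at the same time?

3

Art, Algebra, Biology all conflict with each other, so at least 3 time slots are needed.
3 time slots suffice: time slot 1 → {Chemistry, Art}; time slot 2 → {Latin, Geology, Music, Biology}; time slot 3 → {Econ, Algebra, Civics}. No two conflicting exams share a time slot.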